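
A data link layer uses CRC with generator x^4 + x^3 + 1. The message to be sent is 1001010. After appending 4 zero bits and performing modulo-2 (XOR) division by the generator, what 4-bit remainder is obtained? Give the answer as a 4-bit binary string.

Append 4 zeros: 10010100000. Divide by 11001 (XOR where the leading bit is 1):
  pos 0: 10010 XOR 11001 = 01011
  pos 1: 10111 XOR 11001 = 01110
  pos 2: 11100 XOR 11001 = 00101
  pos 4: 10100 XOR 11001 = 01101
  pos 5: 11010 XOR 11001 = 00011
Remainder (last 4 bits) = 0110. This is the CRC / FCS.

0110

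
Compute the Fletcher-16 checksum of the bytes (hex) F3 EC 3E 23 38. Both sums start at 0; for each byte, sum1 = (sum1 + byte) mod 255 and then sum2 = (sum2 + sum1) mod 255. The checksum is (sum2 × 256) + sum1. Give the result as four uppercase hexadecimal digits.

B07A

Running sums (mod 255):
  after byte 0 (F3): sum1=243, sum2=243
  after byte 1 (EC): sum1=224, sum2=212
  after byte 2 (3E): sum1=31, sum2=243
  after byte 3 (23): sum1=66, sum2=54
  after byte 4 (38): sum1=122, sum2=176
Checksum = sum2·256 + sum1 = 176·256 + 122 = 45178 = 0xB07A.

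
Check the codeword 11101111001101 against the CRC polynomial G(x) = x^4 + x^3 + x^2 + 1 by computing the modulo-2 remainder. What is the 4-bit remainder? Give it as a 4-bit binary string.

Modulo-2 division of 11101111001101 by 11101:
  pos 0: 11101 XOR 11101 = 00000
  pos 5: 11100 XOR 11101 = 00001
  pos 9: 11101 XOR 11101 = 00000
Remainder = 0000 (zero — the frame passes the CRC check).

0000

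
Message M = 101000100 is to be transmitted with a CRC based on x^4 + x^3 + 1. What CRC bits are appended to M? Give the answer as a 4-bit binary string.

0110

Append 4 zeros: 1010001000000. Divide by 11001 (XOR where the leading bit is 1):
  pos 0: 10100 XOR 11001 = 01101
  pos 1: 11010 XOR 11001 = 00011
  pos 4: 11100 XOR 11001 = 00101
  pos 6: 10100 XOR 11001 = 01101
  pos 7: 11010 XOR 11001 = 00011
Remainder (last 4 bits) = 0110. This is the CRC / FCS.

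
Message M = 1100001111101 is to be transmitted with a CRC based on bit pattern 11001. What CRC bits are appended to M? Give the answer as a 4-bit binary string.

0011

Append 4 zeros: 11000011111010000. Divide by 11001 (XOR where the leading bit is 1):
  pos 0: 11000 XOR 11001 = 00001
  pos 4: 10111 XOR 11001 = 01110
  pos 5: 11101 XOR 11001 = 00100
  pos 7: 10010 XOR 11001 = 01011
  pos 8: 10111 XOR 11001 = 01110
  pos 9: 11100 XOR 11001 = 00101
  pos 11: 10100 XOR 11001 = 01101
  pos 12: 11010 XOR 11001 = 00011
Remainder (last 4 bits) = 0011. This is the CRC / FCS.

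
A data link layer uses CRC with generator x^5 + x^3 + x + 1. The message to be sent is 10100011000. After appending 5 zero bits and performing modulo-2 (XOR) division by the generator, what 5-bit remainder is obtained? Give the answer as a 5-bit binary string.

Append 5 zeros: 1010001100000000. Divide by 101011 (XOR where the leading bit is 1):
  pos 0: 101000 XOR 101011 = 000011
  pos 4: 111100 XOR 101011 = 010111
  pos 5: 101110 XOR 101011 = 000101
  pos 8: 101000 XOR 101011 = 000011
Remainder (last 5 bits) = 01100. This is the CRC / FCS.

01100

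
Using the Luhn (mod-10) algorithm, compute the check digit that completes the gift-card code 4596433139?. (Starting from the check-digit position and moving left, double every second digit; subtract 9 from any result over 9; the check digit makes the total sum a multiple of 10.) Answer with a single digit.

Partial digits right→left: 9 3 1 3 3 4 6 9 5 4
Double every second digit counting from the check-digit position (so the 1st, 3rd, 5th, ... of the partial from the right).
  doubled (with −9 where >9): 9 2 6 3 1 → sum 21
  kept as-is: 3 3 4 9 4 → sum 23
Total = 21 + 23 = 44.
Check digit = (10 − (44 mod 10)) mod 10 = 6.

6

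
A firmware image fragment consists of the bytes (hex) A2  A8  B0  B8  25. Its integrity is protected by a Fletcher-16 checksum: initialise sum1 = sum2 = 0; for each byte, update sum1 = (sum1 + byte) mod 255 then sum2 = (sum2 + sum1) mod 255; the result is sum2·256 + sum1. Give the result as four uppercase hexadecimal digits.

Running sums (mod 255):
  after byte 0 (A2): sum1=162, sum2=162
  after byte 1 (A8): sum1=75, sum2=237
  after byte 2 (B0): sum1=251, sum2=233
  after byte 3 (B8): sum1=180, sum2=158
  after byte 4 (25): sum1=217, sum2=120
Checksum = sum2·256 + sum1 = 120·256 + 217 = 30937 = 0x78D9.

78D9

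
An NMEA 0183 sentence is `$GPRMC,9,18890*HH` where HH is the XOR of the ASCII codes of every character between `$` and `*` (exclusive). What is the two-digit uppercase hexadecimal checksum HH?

4A

XOR the ASCII codes of the payload characters:
  'G' = 0x47 → acc = 0x47
  'P' = 0x50 → acc = 0x17
  'R' = 0x52 → acc = 0x45
  'M' = 0x4D → acc = 0x08
  'C' = 0x43 → acc = 0x4B
  ',' = 0x2C → acc = 0x67
  '9' = 0x39 → acc = 0x5E
  ',' = 0x2C → acc = 0x72
  '1' = 0x31 → acc = 0x43
  '8' = 0x38 → acc = 0x7B
  '8' = 0x38 → acc = 0x43
  '9' = 0x39 → acc = 0x7A
  '0' = 0x30 → acc = 0x4A
Checksum = 0x4A.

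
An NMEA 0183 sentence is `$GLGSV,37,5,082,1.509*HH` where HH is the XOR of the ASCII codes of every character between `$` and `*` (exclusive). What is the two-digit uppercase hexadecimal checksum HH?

61

XOR the ASCII codes of the payload characters:
  'G' = 0x47 → acc = 0x47
  'L' = 0x4C → acc = 0x0B
  'G' = 0x47 → acc = 0x4C
  'S' = 0x53 → acc = 0x1F
  'V' = 0x56 → acc = 0x49
  ',' = 0x2C → acc = 0x65
  '3' = 0x33 → acc = 0x56
  '7' = 0x37 → acc = 0x61
  ',' = 0x2C → acc = 0x4D
  '5' = 0x35 → acc = 0x78
  ',' = 0x2C → acc = 0x54
  '0' = 0x30 → acc = 0x64
  '8' = 0x38 → acc = 0x5C
  '2' = 0x32 → acc = 0x6E
  ',' = 0x2C → acc = 0x42
  '1' = 0x31 → acc = 0x73
  '.' = 0x2E → acc = 0x5D
  '5' = 0x35 → acc = 0x68
  '0' = 0x30 → acc = 0x58
  '9' = 0x39 → acc = 0x61
Checksum = 0x61.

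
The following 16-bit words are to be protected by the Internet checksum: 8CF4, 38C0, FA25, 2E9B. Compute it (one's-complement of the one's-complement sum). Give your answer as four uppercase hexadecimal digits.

118A

One's-complement addition (fold any carry out of bit 15 back into bit 0):
  0x8CF4 + 0x38C0 = 0x0C5B4
  0xC5B4 + 0xFA25 = 0x1BFD9 → wrap carry → 0xBFDA
  0xBFDA + 0x2E9B = 0x0EE75
One's-complement sum = 0xEE75.
Checksum = ~0xEE75 & 0xFFFF = 0x118A.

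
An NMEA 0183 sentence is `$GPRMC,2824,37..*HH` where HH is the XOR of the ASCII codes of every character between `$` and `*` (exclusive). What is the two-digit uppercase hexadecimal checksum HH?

43

XOR the ASCII codes of the payload characters:
  'G' = 0x47 → acc = 0x47
  'P' = 0x50 → acc = 0x17
  'R' = 0x52 → acc = 0x45
  'M' = 0x4D → acc = 0x08
  'C' = 0x43 → acc = 0x4B
  ',' = 0x2C → acc = 0x67
  '2' = 0x32 → acc = 0x55
  '8' = 0x38 → acc = 0x6D
  '2' = 0x32 → acc = 0x5F
  '4' = 0x34 → acc = 0x6B
  ',' = 0x2C → acc = 0x47
  '3' = 0x33 → acc = 0x74
  '7' = 0x37 → acc = 0x43
  '.' = 0x2E → acc = 0x6D
  '.' = 0x2E → acc = 0x43
Checksum = 0x43.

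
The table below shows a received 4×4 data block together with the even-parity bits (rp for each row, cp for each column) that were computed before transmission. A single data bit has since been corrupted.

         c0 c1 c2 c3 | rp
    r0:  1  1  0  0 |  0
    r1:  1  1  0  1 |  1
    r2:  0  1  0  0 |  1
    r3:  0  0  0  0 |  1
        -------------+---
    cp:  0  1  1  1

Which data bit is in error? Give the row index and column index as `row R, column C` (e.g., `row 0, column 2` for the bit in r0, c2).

Recompute each row's even parity and compare to rp:
  r0: data parity 0, sent rp 0 → ok
  r1: data parity 1, sent rp 1 → ok
  r2: data parity 1, sent rp 1 → ok
  r3: data parity 0, sent rp 1 → mismatch
Recompute each column's even parity and compare to cp:
  c0: data parity 0, sent cp 0 → ok
  c1: data parity 1, sent cp 1 → ok
  c2: data parity 0, sent cp 1 → mismatch
  c3: data parity 1, sent cp 1 → ok
Exactly one row (r3) and one column (c2) fail → the flipped bit is at their intersection.

row 3, column 2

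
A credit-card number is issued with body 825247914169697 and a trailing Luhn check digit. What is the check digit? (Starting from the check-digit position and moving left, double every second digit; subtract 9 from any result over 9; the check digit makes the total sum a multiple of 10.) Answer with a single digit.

Partial digits right→left: 7 9 6 9 6 1 4 1 9 7 4 2 5 2 8
Double every second digit counting from the check-digit position (so the 1st, 3rd, 5th, ... of the partial from the right).
  doubled (with −9 where >9): 5 3 3 8 9 8 1 7 → sum 44
  kept as-is: 9 9 1 1 7 2 2 → sum 31
Total = 44 + 31 = 75.
Check digit = (10 − (75 mod 10)) mod 10 = 5.

5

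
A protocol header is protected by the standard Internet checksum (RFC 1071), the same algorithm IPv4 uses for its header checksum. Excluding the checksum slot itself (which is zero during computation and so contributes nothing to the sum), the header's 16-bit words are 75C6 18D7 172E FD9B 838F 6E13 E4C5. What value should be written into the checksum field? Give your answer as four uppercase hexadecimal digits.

862F

One's-complement addition (fold any carry out of bit 15 back into bit 0):
  0x75C6 + 0x18D7 = 0x08E9D
  0x8E9D + 0x172E = 0x0A5CB
  0xA5CB + 0xFD9B = 0x1A366 → wrap carry → 0xA367
  0xA367 + 0x838F = 0x126F6 → wrap carry → 0x26F7
  0x26F7 + 0x6E13 = 0x0950A
  0x950A + 0xE4C5 = 0x179CF → wrap carry → 0x79D0
One's-complement sum = 0x79D0.
Checksum = ~0x79D0 & 0xFFFF = 0x862F.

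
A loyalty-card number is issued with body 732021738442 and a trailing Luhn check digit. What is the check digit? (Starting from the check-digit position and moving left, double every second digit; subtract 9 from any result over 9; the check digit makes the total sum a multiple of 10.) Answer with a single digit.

Partial digits right→left: 2 4 4 8 3 7 1 2 0 2 3 7
Double every second digit counting from the check-digit position (so the 1st, 3rd, 5th, ... of the partial from the right).
  doubled (with −9 where >9): 4 8 6 2 0 6 → sum 26
  kept as-is: 4 8 7 2 2 7 → sum 30
Total = 26 + 30 = 56.
Check digit = (10 − (56 mod 10)) mod 10 = 4.

4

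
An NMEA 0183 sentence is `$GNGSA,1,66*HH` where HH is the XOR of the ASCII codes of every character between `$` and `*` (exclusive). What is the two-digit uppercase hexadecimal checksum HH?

XOR the ASCII codes of the payload characters:
  'G' = 0x47 → acc = 0x47
  'N' = 0x4E → acc = 0x09
  'G' = 0x47 → acc = 0x4E
  'S' = 0x53 → acc = 0x1D
  'A' = 0x41 → acc = 0x5C
  ',' = 0x2C → acc = 0x70
  '1' = 0x31 → acc = 0x41
  ',' = 0x2C → acc = 0x6D
  '6' = 0x36 → acc = 0x5B
  '6' = 0x36 → acc = 0x6D
Checksum = 0x6D.

6D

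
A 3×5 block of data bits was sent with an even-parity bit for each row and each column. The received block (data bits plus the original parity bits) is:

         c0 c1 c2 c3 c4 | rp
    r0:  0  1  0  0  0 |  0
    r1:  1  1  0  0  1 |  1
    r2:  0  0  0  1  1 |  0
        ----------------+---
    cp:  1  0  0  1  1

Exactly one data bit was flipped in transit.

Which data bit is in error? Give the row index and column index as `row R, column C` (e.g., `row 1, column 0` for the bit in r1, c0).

row 0, column 4

Recompute each row's even parity and compare to rp:
  r0: data parity 1, sent rp 0 → mismatch
  r1: data parity 1, sent rp 1 → ok
  r2: data parity 0, sent rp 0 → ok
Recompute each column's even parity and compare to cp:
  c0: data parity 1, sent cp 1 → ok
  c1: data parity 0, sent cp 0 → ok
  c2: data parity 0, sent cp 0 → ok
  c3: data parity 1, sent cp 1 → ok
  c4: data parity 0, sent cp 1 → mismatch
Exactly one row (r0) and one column (c4) fail → the flipped bit is at their intersection.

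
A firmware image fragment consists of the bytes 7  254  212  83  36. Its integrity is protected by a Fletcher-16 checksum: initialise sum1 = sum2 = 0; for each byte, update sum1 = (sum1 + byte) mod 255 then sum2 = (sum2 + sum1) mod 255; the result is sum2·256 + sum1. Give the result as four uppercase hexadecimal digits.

Running sums (mod 255):
  after byte 0 (7): sum1=7, sum2=7
  after byte 1 (254): sum1=6, sum2=13
  after byte 2 (212): sum1=218, sum2=231
  after byte 3 (83): sum1=46, sum2=22
  after byte 4 (36): sum1=82, sum2=104
Checksum = sum2·256 + sum1 = 104·256 + 82 = 26706 = 0x6852.

6852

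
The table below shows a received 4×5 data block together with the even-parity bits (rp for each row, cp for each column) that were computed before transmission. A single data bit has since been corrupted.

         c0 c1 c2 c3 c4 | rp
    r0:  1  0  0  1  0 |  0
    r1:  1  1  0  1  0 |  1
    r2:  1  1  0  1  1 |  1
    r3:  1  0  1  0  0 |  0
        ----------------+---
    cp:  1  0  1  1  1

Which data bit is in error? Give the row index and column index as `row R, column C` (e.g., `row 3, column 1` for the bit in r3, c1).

row 2, column 0

Recompute each row's even parity and compare to rp:
  r0: data parity 0, sent rp 0 → ok
  r1: data parity 1, sent rp 1 → ok
  r2: data parity 0, sent rp 1 → mismatch
  r3: data parity 0, sent rp 0 → ok
Recompute each column's even parity and compare to cp:
  c0: data parity 0, sent cp 1 → mismatch
  c1: data parity 0, sent cp 0 → ok
  c2: data parity 1, sent cp 1 → ok
  c3: data parity 1, sent cp 1 → ok
  c4: data parity 1, sent cp 1 → ok
Exactly one row (r2) and one column (c0) fail → the flipped bit is at their intersection.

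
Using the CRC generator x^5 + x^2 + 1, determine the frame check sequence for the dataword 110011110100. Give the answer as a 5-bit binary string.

10010

Append 5 zeros: 11001111010000000. Divide by 100101 (XOR where the leading bit is 1):
  pos 0: 110011 XOR 100101 = 010110
  pos 1: 101101 XOR 100101 = 001000
  pos 3: 100010 XOR 100101 = 000111
  pos 6: 111100 XOR 100101 = 011001
  pos 7: 110010 XOR 100101 = 010111
  pos 8: 101110 XOR 100101 = 001011
  pos 10: 101100 XOR 100101 = 001001
Remainder (last 5 bits) = 10010. This is the CRC / FCS.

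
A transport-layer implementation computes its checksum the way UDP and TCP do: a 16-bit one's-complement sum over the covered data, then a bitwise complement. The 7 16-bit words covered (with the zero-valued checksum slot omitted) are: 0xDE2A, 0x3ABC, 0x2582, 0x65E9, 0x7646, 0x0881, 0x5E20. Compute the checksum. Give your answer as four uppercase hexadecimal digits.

7EC5

One's-complement addition (fold any carry out of bit 15 back into bit 0):
  0xDE2A + 0x3ABC = 0x118E6 → wrap carry → 0x18E7
  0x18E7 + 0x2582 = 0x03E69
  0x3E69 + 0x65E9 = 0x0A452
  0xA452 + 0x7646 = 0x11A98 → wrap carry → 0x1A99
  0x1A99 + 0x0881 = 0x0231A
  0x231A + 0x5E20 = 0x0813A
One's-complement sum = 0x813A.
Checksum = ~0x813A & 0xFFFF = 0x7EC5.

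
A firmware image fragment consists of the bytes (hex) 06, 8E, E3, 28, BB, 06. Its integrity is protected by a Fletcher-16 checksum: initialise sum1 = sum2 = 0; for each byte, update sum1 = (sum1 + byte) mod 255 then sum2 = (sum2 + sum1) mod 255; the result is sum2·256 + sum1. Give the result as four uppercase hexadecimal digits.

Running sums (mod 255):
  after byte 0 (06): sum1=6, sum2=6
  after byte 1 (8E): sum1=148, sum2=154
  after byte 2 (E3): sum1=120, sum2=19
  after byte 3 (28): sum1=160, sum2=179
  after byte 4 (BB): sum1=92, sum2=16
  after byte 5 (06): sum1=98, sum2=114
Checksum = sum2·256 + sum1 = 114·256 + 98 = 29282 = 0x7262.

7262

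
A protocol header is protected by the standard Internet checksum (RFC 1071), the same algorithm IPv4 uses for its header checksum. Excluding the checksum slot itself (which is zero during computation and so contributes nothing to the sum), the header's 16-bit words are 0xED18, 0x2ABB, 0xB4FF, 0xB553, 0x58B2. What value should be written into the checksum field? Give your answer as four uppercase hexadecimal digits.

One's-complement addition (fold any carry out of bit 15 back into bit 0):
  0xED18 + 0x2ABB = 0x117D3 → wrap carry → 0x17D4
  0x17D4 + 0xB4FF = 0x0CCD3
  0xCCD3 + 0xB553 = 0x18226 → wrap carry → 0x8227
  0x8227 + 0x58B2 = 0x0DAD9
One's-complement sum = 0xDAD9.
Checksum = ~0xDAD9 & 0xFFFF = 0x2526.

2526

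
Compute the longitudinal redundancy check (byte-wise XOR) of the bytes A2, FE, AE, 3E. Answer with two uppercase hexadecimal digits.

XOR the bytes together:
  start with 0xA2
  0xA2 ⊕ 0xFE = 0x5C
  0x5C ⊕ 0xAE = 0xF2
  0xF2 ⊕ 0x3E = 0xCC

CC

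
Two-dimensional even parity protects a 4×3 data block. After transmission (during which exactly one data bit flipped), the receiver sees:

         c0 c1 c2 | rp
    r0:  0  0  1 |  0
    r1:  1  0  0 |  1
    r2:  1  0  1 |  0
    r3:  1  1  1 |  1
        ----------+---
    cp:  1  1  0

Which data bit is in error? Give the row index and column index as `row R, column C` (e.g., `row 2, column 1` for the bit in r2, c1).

Recompute each row's even parity and compare to rp:
  r0: data parity 1, sent rp 0 → mismatch
  r1: data parity 1, sent rp 1 → ok
  r2: data parity 0, sent rp 0 → ok
  r3: data parity 1, sent rp 1 → ok
Recompute each column's even parity and compare to cp:
  c0: data parity 1, sent cp 1 → ok
  c1: data parity 1, sent cp 1 → ok
  c2: data parity 1, sent cp 0 → mismatch
Exactly one row (r0) and one column (c2) fail → the flipped bit is at their intersection.

row 0, column 2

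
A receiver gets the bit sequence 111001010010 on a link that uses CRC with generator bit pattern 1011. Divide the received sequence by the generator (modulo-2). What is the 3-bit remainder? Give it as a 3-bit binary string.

000

Modulo-2 division of 111001010010 by 1011:
  pos 0: 1110 XOR 1011 = 0101
  pos 1: 1010 XOR 1011 = 0001
  pos 4: 1101 XOR 1011 = 0110
  pos 5: 1100 XOR 1011 = 0111
  pos 6: 1110 XOR 1011 = 0101
  pos 7: 1011 XOR 1011 = 0000
Remainder = 000 (zero — the frame passes the CRC check).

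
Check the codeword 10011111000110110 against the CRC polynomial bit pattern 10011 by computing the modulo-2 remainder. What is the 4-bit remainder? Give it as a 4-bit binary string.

0000

Modulo-2 division of 10011111000110110 by 10011:
  pos 0: 10011 XOR 10011 = 00000
  pos 5: 11100 XOR 10011 = 01111
  pos 6: 11110 XOR 10011 = 01101
  pos 7: 11011 XOR 10011 = 01000
  pos 8: 10001 XOR 10011 = 00010
  pos 11: 10011 XOR 10011 = 00000
Remainder = 0000 (zero — the frame passes the CRC check).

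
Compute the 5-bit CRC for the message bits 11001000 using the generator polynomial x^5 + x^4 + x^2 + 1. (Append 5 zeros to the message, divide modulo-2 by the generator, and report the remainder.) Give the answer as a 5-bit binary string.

00100

Append 5 zeros: 1100100000000. Divide by 110101 (XOR where the leading bit is 1):
  pos 0: 110010 XOR 110101 = 000111
  pos 3: 111000 XOR 110101 = 001101
  pos 5: 110100 XOR 110101 = 000001
Remainder (last 5 bits) = 00100. This is the CRC / FCS.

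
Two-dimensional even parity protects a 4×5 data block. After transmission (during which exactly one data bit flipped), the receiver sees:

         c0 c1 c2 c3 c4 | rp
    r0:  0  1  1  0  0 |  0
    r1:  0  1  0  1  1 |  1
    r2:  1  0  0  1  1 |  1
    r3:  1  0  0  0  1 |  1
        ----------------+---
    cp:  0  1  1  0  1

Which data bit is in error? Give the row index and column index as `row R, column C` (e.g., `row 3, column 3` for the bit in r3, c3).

row 3, column 1

Recompute each row's even parity and compare to rp:
  r0: data parity 0, sent rp 0 → ok
  r1: data parity 1, sent rp 1 → ok
  r2: data parity 1, sent rp 1 → ok
  r3: data parity 0, sent rp 1 → mismatch
Recompute each column's even parity and compare to cp:
  c0: data parity 0, sent cp 0 → ok
  c1: data parity 0, sent cp 1 → mismatch
  c2: data parity 1, sent cp 1 → ok
  c3: data parity 0, sent cp 0 → ok
  c4: data parity 1, sent cp 1 → ok
Exactly one row (r3) and one column (c1) fail → the flipped bit is at their intersection.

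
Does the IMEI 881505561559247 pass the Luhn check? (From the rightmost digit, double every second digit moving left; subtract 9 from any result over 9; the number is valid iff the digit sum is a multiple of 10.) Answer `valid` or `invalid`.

invalid

From the right, keep odd positions and double even positions (subtract 9 from any doubled value over 9):
  doubled (positions 2,4,...): 8 9 1 3 1 1 7 → sum 30
  kept (positions 1,3,...): 7 2 5 1 5 0 1 8 → sum 29
Total = 59.
59 mod 10 = 9, so the number is invalid.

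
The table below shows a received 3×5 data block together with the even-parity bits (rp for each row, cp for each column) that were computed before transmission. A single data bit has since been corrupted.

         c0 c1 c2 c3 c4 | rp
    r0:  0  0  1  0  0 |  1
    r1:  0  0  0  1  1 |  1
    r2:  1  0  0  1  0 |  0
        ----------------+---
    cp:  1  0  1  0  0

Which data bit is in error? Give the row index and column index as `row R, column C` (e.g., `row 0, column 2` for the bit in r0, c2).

row 1, column 4

Recompute each row's even parity and compare to rp:
  r0: data parity 1, sent rp 1 → ok
  r1: data parity 0, sent rp 1 → mismatch
  r2: data parity 0, sent rp 0 → ok
Recompute each column's even parity and compare to cp:
  c0: data parity 1, sent cp 1 → ok
  c1: data parity 0, sent cp 0 → ok
  c2: data parity 1, sent cp 1 → ok
  c3: data parity 0, sent cp 0 → ok
  c4: data parity 1, sent cp 0 → mismatch
Exactly one row (r1) and one column (c4) fail → the flipped bit is at their intersection.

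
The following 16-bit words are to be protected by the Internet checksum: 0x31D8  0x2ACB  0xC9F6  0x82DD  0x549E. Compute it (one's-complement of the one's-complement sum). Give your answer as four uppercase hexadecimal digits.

One's-complement addition (fold any carry out of bit 15 back into bit 0):
  0x31D8 + 0x2ACB = 0x05CA3
  0x5CA3 + 0xC9F6 = 0x12699 → wrap carry → 0x269A
  0x269A + 0x82DD = 0x0A977
  0xA977 + 0x549E = 0x0FE15
One's-complement sum = 0xFE15.
Checksum = ~0xFE15 & 0xFFFF = 0x01EA.

01EA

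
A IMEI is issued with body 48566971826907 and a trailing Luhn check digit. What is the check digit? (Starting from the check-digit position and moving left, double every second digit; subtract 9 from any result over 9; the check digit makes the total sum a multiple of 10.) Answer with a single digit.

Partial digits right→left: 7 0 9 6 2 8 1 7 9 6 6 5 8 4
Double every second digit counting from the check-digit position (so the 1st, 3rd, 5th, ... of the partial from the right).
  doubled (with −9 where >9): 5 9 4 2 9 3 7 → sum 39
  kept as-is: 0 6 8 7 6 5 4 → sum 36
Total = 39 + 36 = 75.
Check digit = (10 − (75 mod 10)) mod 10 = 5.

5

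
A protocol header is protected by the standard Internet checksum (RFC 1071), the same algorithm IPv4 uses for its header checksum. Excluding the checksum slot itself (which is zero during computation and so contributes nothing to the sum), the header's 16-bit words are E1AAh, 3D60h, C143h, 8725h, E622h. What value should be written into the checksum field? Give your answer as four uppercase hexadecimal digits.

B268

One's-complement addition (fold any carry out of bit 15 back into bit 0):
  0xE1AA + 0x3D60 = 0x11F0A → wrap carry → 0x1F0B
  0x1F0B + 0xC143 = 0x0E04E
  0xE04E + 0x8725 = 0x16773 → wrap carry → 0x6774
  0x6774 + 0xE622 = 0x14D96 → wrap carry → 0x4D97
One's-complement sum = 0x4D97.
Checksum = ~0x4D97 & 0xFFFF = 0xB268.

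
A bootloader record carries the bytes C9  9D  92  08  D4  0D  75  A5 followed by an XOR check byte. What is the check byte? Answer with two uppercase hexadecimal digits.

XOR the bytes together:
  start with 0xC9
  0xC9 ⊕ 0x9D = 0x54
  0x54 ⊕ 0x92 = 0xC6
  0xC6 ⊕ 0x08 = 0xCE
  0xCE ⊕ 0xD4 = 0x1A
  0x1A ⊕ 0x0D = 0x17
  0x17 ⊕ 0x75 = 0x62
  0x62 ⊕ 0xA5 = 0xC7

C7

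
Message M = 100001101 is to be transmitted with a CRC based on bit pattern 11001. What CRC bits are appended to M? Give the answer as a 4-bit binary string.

0010

Append 4 zeros: 1000011010000. Divide by 11001 (XOR where the leading bit is 1):
  pos 0: 10000 XOR 11001 = 01001
  pos 1: 10011 XOR 11001 = 01010
  pos 2: 10101 XOR 11001 = 01100
  pos 3: 11000 XOR 11001 = 00001
  pos 7: 11000 XOR 11001 = 00001
Remainder (last 4 bits) = 0010. This is the CRC / FCS.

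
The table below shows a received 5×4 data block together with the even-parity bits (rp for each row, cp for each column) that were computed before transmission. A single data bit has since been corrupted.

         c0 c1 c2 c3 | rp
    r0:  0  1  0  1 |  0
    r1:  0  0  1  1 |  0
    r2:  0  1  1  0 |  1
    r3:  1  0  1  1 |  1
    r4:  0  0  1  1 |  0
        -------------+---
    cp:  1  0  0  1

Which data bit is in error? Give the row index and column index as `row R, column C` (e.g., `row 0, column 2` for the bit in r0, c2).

Recompute each row's even parity and compare to rp:
  r0: data parity 0, sent rp 0 → ok
  r1: data parity 0, sent rp 0 → ok
  r2: data parity 0, sent rp 1 → mismatch
  r3: data parity 1, sent rp 1 → ok
  r4: data parity 0, sent rp 0 → ok
Recompute each column's even parity and compare to cp:
  c0: data parity 1, sent cp 1 → ok
  c1: data parity 0, sent cp 0 → ok
  c2: data parity 0, sent cp 0 → ok
  c3: data parity 0, sent cp 1 → mismatch
Exactly one row (r2) and one column (c3) fail → the flipped bit is at their intersection.

row 2, column 3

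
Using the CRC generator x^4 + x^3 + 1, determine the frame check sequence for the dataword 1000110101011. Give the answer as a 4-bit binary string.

Append 4 zeros: 10001101010110000. Divide by 11001 (XOR where the leading bit is 1):
  pos 0: 10001 XOR 11001 = 01000
  pos 1: 10001 XOR 11001 = 01000
  pos 2: 10000 XOR 11001 = 01001
  pos 3: 10011 XOR 11001 = 01010
  pos 4: 10100 XOR 11001 = 01101
  pos 5: 11011 XOR 11001 = 00010
  pos 8: 10011 XOR 11001 = 01010
  pos 9: 10100 XOR 11001 = 01101
  pos 10: 11010 XOR 11001 = 00011
Remainder (last 4 bits) = 1100. This is the CRC / FCS.

1100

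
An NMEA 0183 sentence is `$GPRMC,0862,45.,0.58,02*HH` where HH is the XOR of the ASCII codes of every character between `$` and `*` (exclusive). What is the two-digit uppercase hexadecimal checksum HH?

79

XOR the ASCII codes of the payload characters:
  'G' = 0x47 → acc = 0x47
  'P' = 0x50 → acc = 0x17
  'R' = 0x52 → acc = 0x45
  'M' = 0x4D → acc = 0x08
  'C' = 0x43 → acc = 0x4B
  ',' = 0x2C → acc = 0x67
  '0' = 0x30 → acc = 0x57
  '8' = 0x38 → acc = 0x6F
  '6' = 0x36 → acc = 0x59
  '2' = 0x32 → acc = 0x6B
  ',' = 0x2C → acc = 0x47
  '4' = 0x34 → acc = 0x73
  '5' = 0x35 → acc = 0x46
  '.' = 0x2E → acc = 0x68
  ',' = 0x2C → acc = 0x44
  '0' = 0x30 → acc = 0x74
  '.' = 0x2E → acc = 0x5A
  '5' = 0x35 → acc = 0x6F
  '8' = 0x38 → acc = 0x57
  ',' = 0x2C → acc = 0x7B
  '0' = 0x30 → acc = 0x4B
  '2' = 0x32 → acc = 0x79
Checksum = 0x79.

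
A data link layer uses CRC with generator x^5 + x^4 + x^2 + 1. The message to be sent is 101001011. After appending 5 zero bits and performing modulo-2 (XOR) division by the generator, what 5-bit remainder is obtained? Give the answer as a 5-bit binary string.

Append 5 zeros: 10100101100000. Divide by 110101 (XOR where the leading bit is 1):
  pos 0: 101001 XOR 110101 = 011100
  pos 1: 111000 XOR 110101 = 001101
  pos 3: 110111 XOR 110101 = 000010
  pos 7: 100000 XOR 110101 = 010101
  pos 8: 101010 XOR 110101 = 011111
Remainder (last 5 bits) = 11111. This is the CRC / FCS.

11111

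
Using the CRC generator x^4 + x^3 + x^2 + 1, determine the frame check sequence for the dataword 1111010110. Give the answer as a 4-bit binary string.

0111

Append 4 zeros: 11110101100000. Divide by 11101 (XOR where the leading bit is 1):
  pos 0: 11110 XOR 11101 = 00011
  pos 3: 11101 XOR 11101 = 00000
  pos 8: 10000 XOR 11101 = 01101
  pos 9: 11010 XOR 11101 = 00111
Remainder (last 4 bits) = 0111. This is the CRC / FCS.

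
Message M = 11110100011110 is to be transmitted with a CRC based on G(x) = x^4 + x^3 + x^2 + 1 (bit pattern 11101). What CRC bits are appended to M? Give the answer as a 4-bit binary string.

0010

Append 4 zeros: 111101000111100000. Divide by 11101 (XOR where the leading bit is 1):
  pos 0: 11110 XOR 11101 = 00011
  pos 3: 11100 XOR 11101 = 00001
  pos 7: 10111 XOR 11101 = 01010
  pos 8: 10101 XOR 11101 = 01000
  pos 9: 10000 XOR 11101 = 01101
  pos 10: 11010 XOR 11101 = 00111
  pos 12: 11100 XOR 11101 = 00001
Remainder (last 4 bits) = 0010. This is the CRC / FCS.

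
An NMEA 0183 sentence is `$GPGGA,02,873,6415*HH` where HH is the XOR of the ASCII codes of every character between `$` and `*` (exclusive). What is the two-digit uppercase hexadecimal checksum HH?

42

XOR the ASCII codes of the payload characters:
  'G' = 0x47 → acc = 0x47
  'P' = 0x50 → acc = 0x17
  'G' = 0x47 → acc = 0x50
  'G' = 0x47 → acc = 0x17
  'A' = 0x41 → acc = 0x56
  ',' = 0x2C → acc = 0x7A
  '0' = 0x30 → acc = 0x4A
  '2' = 0x32 → acc = 0x78
  ',' = 0x2C → acc = 0x54
  '8' = 0x38 → acc = 0x6C
  '7' = 0x37 → acc = 0x5B
  '3' = 0x33 → acc = 0x68
  ',' = 0x2C → acc = 0x44
  '6' = 0x36 → acc = 0x72
  '4' = 0x34 → acc = 0x46
  '1' = 0x31 → acc = 0x77
  '5' = 0x35 → acc = 0x42
Checksum = 0x42.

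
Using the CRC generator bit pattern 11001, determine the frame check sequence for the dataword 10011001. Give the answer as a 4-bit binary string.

Append 4 zeros: 100110010000. Divide by 11001 (XOR where the leading bit is 1):
  pos 0: 10011 XOR 11001 = 01010
  pos 1: 10100 XOR 11001 = 01101
  pos 2: 11010 XOR 11001 = 00011
  pos 5: 11100 XOR 11001 = 00101
  pos 7: 10100 XOR 11001 = 01101
Remainder (last 4 bits) = 1101. This is the CRC / FCS.

1101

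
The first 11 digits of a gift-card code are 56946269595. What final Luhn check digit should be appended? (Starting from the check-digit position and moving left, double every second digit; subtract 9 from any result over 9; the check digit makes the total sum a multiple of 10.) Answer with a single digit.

2

Partial digits right→left: 5 9 5 9 6 2 6 4 9 6 5
Double every second digit counting from the check-digit position (so the 1st, 3rd, 5th, ... of the partial from the right).
  doubled (with −9 where >9): 1 1 3 3 9 1 → sum 18
  kept as-is: 9 9 2 4 6 → sum 30
Total = 18 + 30 = 48.
Check digit = (10 − (48 mod 10)) mod 10 = 2.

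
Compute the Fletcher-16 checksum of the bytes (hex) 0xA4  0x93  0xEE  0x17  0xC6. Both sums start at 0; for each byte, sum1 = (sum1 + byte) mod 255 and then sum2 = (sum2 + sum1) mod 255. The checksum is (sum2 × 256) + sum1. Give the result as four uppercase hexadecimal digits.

Running sums (mod 255):
  after byte 0 (0xA4): sum1=164, sum2=164
  after byte 1 (0x93): sum1=56, sum2=220
  after byte 2 (0xEE): sum1=39, sum2=4
  after byte 3 (0x17): sum1=62, sum2=66
  after byte 4 (0xC6): sum1=5, sum2=71
Checksum = sum2·256 + sum1 = 71·256 + 5 = 18181 = 0x4705.

4705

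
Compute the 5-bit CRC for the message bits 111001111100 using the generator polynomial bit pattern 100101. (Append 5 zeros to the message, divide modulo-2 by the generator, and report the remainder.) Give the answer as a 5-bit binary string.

01100

Append 5 zeros: 11100111110000000. Divide by 100101 (XOR where the leading bit is 1):
  pos 0: 111001 XOR 100101 = 011100
  pos 1: 111001 XOR 100101 = 011100
  pos 2: 111001 XOR 100101 = 011100
  pos 3: 111001 XOR 100101 = 011100
  pos 4: 111001 XOR 100101 = 011100
  pos 5: 111000 XOR 100101 = 011101
  pos 6: 111010 XOR 100101 = 011111
  pos 7: 111110 XOR 100101 = 011011
  pos 8: 110110 XOR 100101 = 010011
  pos 9: 100110 XOR 100101 = 000011
Remainder (last 5 bits) = 01100. This is the CRC / FCS.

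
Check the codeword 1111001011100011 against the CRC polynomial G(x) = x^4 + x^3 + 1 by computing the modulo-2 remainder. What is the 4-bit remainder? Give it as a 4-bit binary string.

Modulo-2 division of 1111001011100011 by 11001:
  pos 0: 11110 XOR 11001 = 00111
  pos 2: 11101 XOR 11001 = 00100
  pos 4: 10001 XOR 11001 = 01000
  pos 5: 10001 XOR 11001 = 01000
  pos 6: 10001 XOR 11001 = 01000
  pos 7: 10000 XOR 11001 = 01001
  pos 8: 10010 XOR 11001 = 01011
  pos 9: 10110 XOR 11001 = 01111
  pos 10: 11111 XOR 11001 = 00110
Remainder = 1101 (nonzero — an error is detected).

1101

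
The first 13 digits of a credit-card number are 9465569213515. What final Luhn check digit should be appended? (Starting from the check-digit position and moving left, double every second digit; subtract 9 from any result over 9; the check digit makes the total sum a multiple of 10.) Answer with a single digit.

3

Partial digits right→left: 5 1 5 3 1 2 9 6 5 5 6 4 9
Double every second digit counting from the check-digit position (so the 1st, 3rd, 5th, ... of the partial from the right).
  doubled (with −9 where >9): 1 1 2 9 1 3 9 → sum 26
  kept as-is: 1 3 2 6 5 4 → sum 21
Total = 26 + 21 = 47.
Check digit = (10 − (47 mod 10)) mod 10 = 3.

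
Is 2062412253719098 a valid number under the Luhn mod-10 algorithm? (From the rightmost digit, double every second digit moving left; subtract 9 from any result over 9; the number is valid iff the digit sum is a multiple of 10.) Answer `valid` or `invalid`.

valid

From the right, keep odd positions and double even positions (subtract 9 from any doubled value over 9):
  doubled (positions 2,4,...): 9 9 5 1 4 8 3 4 → sum 43
  kept (positions 1,3,...): 8 0 1 3 2 1 2 0 → sum 17
Total = 60.
60 mod 10 = 0, so the number is valid.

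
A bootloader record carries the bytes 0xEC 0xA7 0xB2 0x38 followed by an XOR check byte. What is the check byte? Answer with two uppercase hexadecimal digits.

XOR the bytes together:
  start with 0xEC
  0xEC ⊕ 0xA7 = 0x4B
  0x4B ⊕ 0xB2 = 0xF9
  0xF9 ⊕ 0x38 = 0xC1

C1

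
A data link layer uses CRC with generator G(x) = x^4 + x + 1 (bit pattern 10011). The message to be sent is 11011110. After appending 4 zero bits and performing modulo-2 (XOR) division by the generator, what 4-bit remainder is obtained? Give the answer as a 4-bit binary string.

Append 4 zeros: 110111100000. Divide by 10011 (XOR where the leading bit is 1):
  pos 0: 11011 XOR 10011 = 01000
  pos 1: 10001 XOR 10011 = 00010
  pos 4: 10100 XOR 10011 = 00111
  pos 6: 11100 XOR 10011 = 01111
  pos 7: 11110 XOR 10011 = 01101
Remainder (last 4 bits) = 1101. This is the CRC / FCS.

1101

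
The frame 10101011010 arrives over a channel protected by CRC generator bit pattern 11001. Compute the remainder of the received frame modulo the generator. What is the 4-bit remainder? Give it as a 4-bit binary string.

Modulo-2 division of 10101011010 by 11001:
  pos 0: 10101 XOR 11001 = 01100
  pos 1: 11000 XOR 11001 = 00001
  pos 5: 11101 XOR 11001 = 00100
Remainder = 1000 (nonzero — an error is detected).

1000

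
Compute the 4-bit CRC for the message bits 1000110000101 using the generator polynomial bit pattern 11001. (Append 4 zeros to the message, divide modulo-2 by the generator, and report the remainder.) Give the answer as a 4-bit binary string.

Append 4 zeros: 10001100001010000. Divide by 11001 (XOR where the leading bit is 1):
  pos 0: 10001 XOR 11001 = 01000
  pos 1: 10001 XOR 11001 = 01000
  pos 2: 10000 XOR 11001 = 01001
  pos 3: 10010 XOR 11001 = 01011
  pos 4: 10110 XOR 11001 = 01111
  pos 5: 11110 XOR 11001 = 00111
  pos 7: 11110 XOR 11001 = 00111
  pos 9: 11110 XOR 11001 = 00111
  pos 11: 11100 XOR 11001 = 00101
Remainder (last 4 bits) = 1010. This is the CRC / FCS.

1010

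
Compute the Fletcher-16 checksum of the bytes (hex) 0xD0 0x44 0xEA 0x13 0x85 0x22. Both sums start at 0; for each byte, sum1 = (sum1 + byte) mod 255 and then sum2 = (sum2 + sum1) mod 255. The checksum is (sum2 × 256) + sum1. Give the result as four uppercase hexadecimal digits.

4CBA

Running sums (mod 255):
  after byte 0 (0xD0): sum1=208, sum2=208
  after byte 1 (0x44): sum1=21, sum2=229
  after byte 2 (0xEA): sum1=0, sum2=229
  after byte 3 (0x13): sum1=19, sum2=248
  after byte 4 (0x85): sum1=152, sum2=145
  after byte 5 (0x22): sum1=186, sum2=76
Checksum = sum2·256 + sum1 = 76·256 + 186 = 19642 = 0x4CBA.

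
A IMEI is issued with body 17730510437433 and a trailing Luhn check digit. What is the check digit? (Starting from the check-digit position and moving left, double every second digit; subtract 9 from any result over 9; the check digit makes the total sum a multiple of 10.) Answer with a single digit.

Partial digits right→left: 3 3 4 7 3 4 0 1 5 0 3 7 7 1
Double every second digit counting from the check-digit position (so the 1st, 3rd, 5th, ... of the partial from the right).
  doubled (with −9 where >9): 6 8 6 0 1 6 5 → sum 32
  kept as-is: 3 7 4 1 0 7 1 → sum 23
Total = 32 + 23 = 55.
Check digit = (10 − (55 mod 10)) mod 10 = 5.

5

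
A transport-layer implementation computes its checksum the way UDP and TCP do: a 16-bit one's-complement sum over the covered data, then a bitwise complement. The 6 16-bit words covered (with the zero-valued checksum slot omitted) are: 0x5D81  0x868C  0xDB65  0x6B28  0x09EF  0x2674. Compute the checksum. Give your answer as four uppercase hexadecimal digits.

A500

One's-complement addition (fold any carry out of bit 15 back into bit 0):
  0x5D81 + 0x868C = 0x0E40D
  0xE40D + 0xDB65 = 0x1BF72 → wrap carry → 0xBF73
  0xBF73 + 0x6B28 = 0x12A9B → wrap carry → 0x2A9C
  0x2A9C + 0x09EF = 0x0348B
  0x348B + 0x2674 = 0x05AFF
One's-complement sum = 0x5AFF.
Checksum = ~0x5AFF & 0xFFFF = 0xA500.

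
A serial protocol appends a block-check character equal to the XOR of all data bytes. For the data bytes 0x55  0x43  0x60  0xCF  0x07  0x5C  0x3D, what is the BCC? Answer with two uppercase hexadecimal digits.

XOR the bytes together:
  start with 0x55
  0x55 ⊕ 0x43 = 0x16
  0x16 ⊕ 0x60 = 0x76
  0x76 ⊕ 0xCF = 0xB9
  0xB9 ⊕ 0x07 = 0xBE
  0xBE ⊕ 0x5C = 0xE2
  0xE2 ⊕ 0x3D = 0xDF

DF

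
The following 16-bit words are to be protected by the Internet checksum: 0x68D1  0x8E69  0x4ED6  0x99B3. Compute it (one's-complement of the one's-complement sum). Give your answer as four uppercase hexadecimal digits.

203B

One's-complement addition (fold any carry out of bit 15 back into bit 0):
  0x68D1 + 0x8E69 = 0x0F73A
  0xF73A + 0x4ED6 = 0x14610 → wrap carry → 0x4611
  0x4611 + 0x99B3 = 0x0DFC4
One's-complement sum = 0xDFC4.
Checksum = ~0xDFC4 & 0xFFFF = 0x203B.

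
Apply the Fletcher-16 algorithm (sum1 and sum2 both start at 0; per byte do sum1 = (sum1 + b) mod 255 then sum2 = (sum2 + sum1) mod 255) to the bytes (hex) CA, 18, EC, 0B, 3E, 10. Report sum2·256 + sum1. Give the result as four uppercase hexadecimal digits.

9A29

Running sums (mod 255):
  after byte 0 (CA): sum1=202, sum2=202
  after byte 1 (18): sum1=226, sum2=173
  after byte 2 (EC): sum1=207, sum2=125
  after byte 3 (0B): sum1=218, sum2=88
  after byte 4 (3E): sum1=25, sum2=113
  after byte 5 (10): sum1=41, sum2=154
Checksum = sum2·256 + sum1 = 154·256 + 41 = 39465 = 0x9A29.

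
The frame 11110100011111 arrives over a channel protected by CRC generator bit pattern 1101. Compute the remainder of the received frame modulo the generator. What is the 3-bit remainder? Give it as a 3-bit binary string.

000

Modulo-2 division of 11110100011111 by 1101:
  pos 0: 1111 XOR 1101 = 0010
  pos 2: 1001 XOR 1101 = 0100
  pos 3: 1000 XOR 1101 = 0101
  pos 4: 1010 XOR 1101 = 0111
  pos 5: 1110 XOR 1101 = 0011
  pos 7: 1111 XOR 1101 = 0010
  pos 9: 1011 XOR 1101 = 0110
  pos 10: 1101 XOR 1101 = 0000
Remainder = 000 (zero — the frame passes the CRC check).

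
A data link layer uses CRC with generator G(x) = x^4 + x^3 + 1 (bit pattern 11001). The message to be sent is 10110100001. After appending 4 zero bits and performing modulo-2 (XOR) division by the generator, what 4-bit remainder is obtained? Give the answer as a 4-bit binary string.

1110

Append 4 zeros: 101101000010000. Divide by 11001 (XOR where the leading bit is 1):
  pos 0: 10110 XOR 11001 = 01111
  pos 1: 11111 XOR 11001 = 00110
  pos 3: 11000 XOR 11001 = 00001
  pos 7: 10010 XOR 11001 = 01011
  pos 8: 10110 XOR 11001 = 01111
  pos 9: 11110 XOR 11001 = 00111
Remainder (last 4 bits) = 1110. This is the CRC / FCS.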